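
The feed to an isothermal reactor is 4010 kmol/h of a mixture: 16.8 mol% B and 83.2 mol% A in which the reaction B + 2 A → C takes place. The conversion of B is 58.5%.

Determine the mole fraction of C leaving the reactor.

B reacted = 0.585 × 673.7 = 394.1 kmol/h; ν_B = −1, so ξ = 394.1/1 = 394.1 kmol/h.
Outlet amounts (n = n₀ + ν ξ):
  B: 673.7 − 1(394.1) = 279.6
  A: 3336 − 2(394.1) = 2548
  C: 0 + 1(394.1) = 394.1
Total out = 3222 kmol/h; y_C = 394.1 / 3222 = 0.1223.

0.122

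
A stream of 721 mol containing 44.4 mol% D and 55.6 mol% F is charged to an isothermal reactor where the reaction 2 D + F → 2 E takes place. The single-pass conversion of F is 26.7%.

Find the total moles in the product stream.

614 mol

F reacted = 0.267 × 400.9 = 107 mol; ν_F = −1, so ξ = 107/1 = 107 mol.
Outlet amounts (n = n₀ + ν ξ):
  D: 320.1 − 2(107) = 106.1
  F: 400.9 − 1(107) = 293.8
  E: 0 + 2(107) = 214.1
Total out = 106.1 + 293.8 + 214.1 = 614 mol.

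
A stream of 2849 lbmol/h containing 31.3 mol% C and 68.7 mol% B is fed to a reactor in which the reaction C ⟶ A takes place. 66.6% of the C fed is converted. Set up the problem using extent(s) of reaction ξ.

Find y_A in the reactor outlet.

C reacted = 0.666 × 891.7 = 593.9 lbmol/h; ν_C = −1, so ξ = 593.9/1 = 593.9 lbmol/h.
Outlet amounts (n = n₀ + ν ξ):
  C: 891.7 − 1(593.9) = 297.8
  A: 0 + 1(593.9) = 593.9
  B: 1957 (inert)
Total out = 2849 lbmol/h; y_A = 593.9 / 2849 = 0.2085.

0.208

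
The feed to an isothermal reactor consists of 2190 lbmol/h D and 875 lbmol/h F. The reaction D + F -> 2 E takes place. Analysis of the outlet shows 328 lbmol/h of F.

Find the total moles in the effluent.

3060 lbmol/h

For F: n = n₀ − 1ξ → 328 = 875 − 1ξ, giving ξ = 547 lbmol/h.
Outlet amounts (n = n₀ + ν ξ):
  D: 2190 − 1(547) = 1643
  F: 875 − 1(547) = 328
  E: 0 + 2(547) = 1094
Total out = 1643 + 328 + 1094 = 3065 lbmol/h.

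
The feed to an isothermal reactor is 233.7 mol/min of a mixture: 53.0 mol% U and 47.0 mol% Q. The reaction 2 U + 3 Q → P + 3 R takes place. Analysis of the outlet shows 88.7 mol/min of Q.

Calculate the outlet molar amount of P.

For Q: n = n₀ − 3ξ → 88.7 = 109.8 − 3ξ, giving ξ = 7.046 mol/min.
Outlet amounts (n = n₀ + ν ξ):
  U: 123.9 − 2(7.046) = 109.8
  Q: 109.8 − 3(7.046) = 88.7
  P: 0 + 1(7.046) = 7.046
  R: 0 + 3(7.046) = 21.14

7.05 mol/min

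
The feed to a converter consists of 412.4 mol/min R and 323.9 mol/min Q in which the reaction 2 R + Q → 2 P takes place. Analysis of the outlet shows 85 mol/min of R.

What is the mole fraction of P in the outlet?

0.572

For R: n = n₀ − 2ξ → 85 = 412.4 − 2ξ, giving ξ = 163.7 mol/min.
Outlet amounts (n = n₀ + ν ξ):
  R: 412.4 − 2(163.7) = 85
  Q: 323.9 − 1(163.7) = 160.2
  P: 0 + 2(163.7) = 327.4
Total out = 572.6 mol/min; y_P = 327.4 / 572.6 = 0.5718.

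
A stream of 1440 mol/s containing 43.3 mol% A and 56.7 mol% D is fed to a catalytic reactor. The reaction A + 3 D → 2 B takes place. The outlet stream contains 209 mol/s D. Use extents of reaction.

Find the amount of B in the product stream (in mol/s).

405 mol/s

For D: n = n₀ − 3ξ → 209 = 816.5 − 3ξ, giving ξ = 202.5 mol/s.
Outlet amounts (n = n₀ + ν ξ):
  A: 623.5 − 1(202.5) = 421
  D: 816.5 − 3(202.5) = 209
  B: 0 + 2(202.5) = 405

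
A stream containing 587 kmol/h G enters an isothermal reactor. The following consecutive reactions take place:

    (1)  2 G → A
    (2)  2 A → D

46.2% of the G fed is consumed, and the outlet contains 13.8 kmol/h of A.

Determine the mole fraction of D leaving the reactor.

0.156

Conversion of G: G consumed = 2ξ₁ = 0.462 × 587 → ξ₁ = 135.6 kmol/h.
A balance: n_A = 0 + 1ξ₁ − 2ξ₂ = 13.8 → ξ₂ = (1·135.6 − 13.8)/2 = 60.9 kmol/h.
Outlet amounts (n = n₀ + Σ ν·ξ):
  G: 587 − 2(135.6) = 315.8
  A: 0 + 1(135.6) − 2(60.9) = 13.8
  D: 0 + 1(60.9) = 60.9
Total out = 390.5 kmol/h; y_D = 60.9 / 390.5 = 0.1559.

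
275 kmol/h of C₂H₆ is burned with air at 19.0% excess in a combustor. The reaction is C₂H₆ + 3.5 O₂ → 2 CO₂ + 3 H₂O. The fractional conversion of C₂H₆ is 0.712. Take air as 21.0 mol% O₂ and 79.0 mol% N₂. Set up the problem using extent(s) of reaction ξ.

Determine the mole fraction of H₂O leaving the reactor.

Stoichiometric O₂ = 3.5 × 275 = 962.5 kmol/h; O₂ fed = 962.5 × 1.190 = 1145 kmol/h.
N₂ fed = 1145 × 79/21 = 4309 kmol/h.
Fuel reacted = 0.712 × 275 → ξ = 195.8 kmol/h.
Outlet (n = n₀ + ν ξ):
  C₂H₆: 275 − 1(195.8) = 79.2
  O₂: 1145 − 3.5(195.8) = 460.1
  N₂: 4309 (inert)
  CO₂: 0 + 2(195.8) = 391.6
  H₂O: 0 + 3(195.8) = 587.4
Total out = 5827 kmol/h; y_H₂O = 587.4 / 5827 = 0.1008.

0.101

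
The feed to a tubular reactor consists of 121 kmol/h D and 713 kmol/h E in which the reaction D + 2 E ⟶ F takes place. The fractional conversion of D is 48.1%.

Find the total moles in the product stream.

D reacted = 0.481 × 121 = 58.2 kmol/h; ν_D = −1, so ξ = 58.2/1 = 58.2 kmol/h.
Outlet amounts (n = n₀ + ν ξ):
  D: 121 − 1(58.2) = 62.8
  E: 713 − 2(58.2) = 596.6
  F: 0 + 1(58.2) = 58.2
Total out = 62.8 + 596.6 + 58.2 = 717.6 kmol/h.

718 kmol/h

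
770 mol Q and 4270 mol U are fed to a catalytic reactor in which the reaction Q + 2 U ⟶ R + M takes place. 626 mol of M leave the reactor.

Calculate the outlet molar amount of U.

For M: n = n₀ + 1ξ → 626 = 0 + 1ξ, giving ξ = 626 mol.
Outlet amounts (n = n₀ + ν ξ):
  Q: 770 − 1(626) = 144
  U: 4270 − 2(626) = 3018
  R: 0 + 1(626) = 626
  M: 0 + 1(626) = 626

3020 mol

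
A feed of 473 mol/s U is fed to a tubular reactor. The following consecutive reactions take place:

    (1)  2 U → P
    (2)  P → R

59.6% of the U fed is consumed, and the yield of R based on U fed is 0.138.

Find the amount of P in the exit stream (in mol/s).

75.7 mol/s

Conversion of U: U consumed = 2ξ₁ = 0.596 × 473 → ξ₁ = 141 mol/s.
Yield of R: 1ξ₂ / 473 = 0.138 → ξ₂ = 65.27 mol/s.
Outlet amounts (n = n₀ + Σ ν·ξ):
  U: 473 − 2(141) = 191.1
  P: 0 + 1(141) − 1(65.27) = 75.68
  R: 0 + 1(65.27) = 65.27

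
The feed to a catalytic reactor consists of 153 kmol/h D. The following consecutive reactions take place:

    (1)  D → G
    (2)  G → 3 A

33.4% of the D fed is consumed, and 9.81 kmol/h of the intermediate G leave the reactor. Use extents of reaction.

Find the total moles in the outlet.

Conversion of D: D consumed = 1ξ₁ = 0.334 × 153 → ξ₁ = 51.1 kmol/h.
G balance: n_G = 0 + 1ξ₁ − 1ξ₂ = 9.81 → ξ₂ = (1·51.1 − 9.81)/1 = 41.29 kmol/h.
Outlet amounts (n = n₀ + Σ ν·ξ):
  D: 153 − 1(51.1) = 101.9
  G: 0 + 1(51.1) − 1(41.29) = 9.81
  A: 0 + 3(41.29) = 123.9
Total out = 101.9 + 9.81 + 123.9 = 235.6 kmol/h.

236 kmol/h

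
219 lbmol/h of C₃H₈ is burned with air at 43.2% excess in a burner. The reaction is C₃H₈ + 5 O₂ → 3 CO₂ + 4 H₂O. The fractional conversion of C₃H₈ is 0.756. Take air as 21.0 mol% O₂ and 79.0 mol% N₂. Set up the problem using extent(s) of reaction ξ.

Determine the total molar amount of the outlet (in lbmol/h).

Stoichiometric O₂ = 5 × 219 = 1095 lbmol/h; O₂ fed = 1095 × 1.432 = 1568 lbmol/h.
N₂ fed = 1568 × 79/21 = 5899 lbmol/h.
Fuel reacted = 0.756 × 219 → ξ = 165.6 lbmol/h.
Outlet (n = n₀ + ν ξ):
  C₃H₈: 219 − 1(165.6) = 53.44
  O₂: 1568 − 5(165.6) = 740.2
  N₂: 5899 (inert)
  CO₂: 0 + 3(165.6) = 496.7
  H₂O: 0 + 4(165.6) = 662.3
Total out = 53.44 + 740.2 + 5899 + 496.7 + 662.3 = 7851 lbmol/h.

7850 lbmol/h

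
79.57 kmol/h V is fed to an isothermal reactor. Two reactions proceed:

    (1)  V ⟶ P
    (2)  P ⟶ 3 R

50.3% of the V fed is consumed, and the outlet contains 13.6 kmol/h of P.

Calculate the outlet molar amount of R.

Conversion of V: V consumed = 1ξ₁ = 0.503 × 79.57 → ξ₁ = 40.02 kmol/h.
P balance: n_P = 0 + 1ξ₁ − 1ξ₂ = 13.6 → ξ₂ = (1·40.02 − 13.6)/1 = 26.42 kmol/h.
Outlet amounts (n = n₀ + Σ ν·ξ):
  V: 79.57 − 1(40.02) = 39.55
  P: 0 + 1(40.02) − 1(26.42) = 13.6
  R: 0 + 3(26.42) = 79.27

79.3 kmol/h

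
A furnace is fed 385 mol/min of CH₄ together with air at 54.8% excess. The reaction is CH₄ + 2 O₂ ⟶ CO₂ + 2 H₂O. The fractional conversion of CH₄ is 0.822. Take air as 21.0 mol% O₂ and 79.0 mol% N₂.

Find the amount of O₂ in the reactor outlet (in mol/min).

559 mol/min

Stoichiometric O₂ = 2 × 385 = 770 mol/min; O₂ fed = 770 × 1.548 = 1192 mol/min.
N₂ fed = 1192 × 79/21 = 4484 mol/min.
Fuel reacted = 0.822 × 385 → ξ = 316.5 mol/min.
Outlet (n = n₀ + ν ξ):
  CH₄: 385 − 1(316.5) = 68.53
  O₂: 1192 − 2(316.5) = 559
  N₂: 4484 (inert)
  CO₂: 0 + 1(316.5) = 316.5
  H₂O: 0 + 2(316.5) = 632.9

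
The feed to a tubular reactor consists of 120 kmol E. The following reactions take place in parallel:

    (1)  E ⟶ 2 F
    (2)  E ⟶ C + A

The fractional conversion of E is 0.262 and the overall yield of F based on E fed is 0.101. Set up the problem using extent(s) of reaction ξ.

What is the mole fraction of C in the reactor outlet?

0.168

Yield of F: 2ξ₁ / 120 = 0.101 → ξ₁ = 6.06 kmol.
Conversion of E: 1ξ₁ + 1ξ₂ = 0.262 × 120 = 31.44 → ξ₂ = 25.38 kmol.
Outlet amounts (n = n₀ + Σ ν·ξ):
  E: 120 − 1(6.06) − 1(25.38) = 88.56
  F: 0 + 2(6.06) = 12.12
  C: 0 + 1(25.38) = 25.38
  A: 0 + 1(25.38) = 25.38
Total out = 151.4 kmol; y_C = 25.38 / 151.4 = 0.1676.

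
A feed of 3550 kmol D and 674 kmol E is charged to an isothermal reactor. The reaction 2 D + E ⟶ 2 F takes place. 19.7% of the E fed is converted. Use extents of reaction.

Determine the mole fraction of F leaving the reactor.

E reacted = 0.197 × 674 = 132.8 kmol; ν_E = −1, so ξ = 132.8/1 = 132.8 kmol.
Outlet amounts (n = n₀ + ν ξ):
  D: 3550 − 2(132.8) = 3284
  E: 674 − 1(132.8) = 541.2
  F: 0 + 2(132.8) = 265.6
Total out = 4091 kmol; y_F = 265.6 / 4091 = 0.06491.

0.0649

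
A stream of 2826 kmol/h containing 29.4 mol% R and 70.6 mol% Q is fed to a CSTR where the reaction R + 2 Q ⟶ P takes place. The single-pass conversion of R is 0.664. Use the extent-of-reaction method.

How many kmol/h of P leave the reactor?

552 kmol/h

R reacted = 0.664 × 830.8 = 551.7 kmol/h; ν_R = −1, so ξ = 551.7/1 = 551.7 kmol/h.
Outlet amounts (n = n₀ + ν ξ):
  R: 830.8 − 1(551.7) = 279.2
  Q: 1995 − 2(551.7) = 891.8
  P: 0 + 1(551.7) = 551.7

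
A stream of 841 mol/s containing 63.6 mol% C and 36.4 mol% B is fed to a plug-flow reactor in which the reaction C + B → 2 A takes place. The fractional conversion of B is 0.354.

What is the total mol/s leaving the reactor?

841 mol/s

B reacted = 0.354 × 306.1 = 108.4 mol/s; ν_B = −1, so ξ = 108.4/1 = 108.4 mol/s.
Outlet amounts (n = n₀ + ν ξ):
  C: 534.9 − 1(108.4) = 426.5
  B: 306.1 − 1(108.4) = 197.8
  A: 0 + 2(108.4) = 216.7
Total out = 426.5 + 197.8 + 216.7 = 841 mol/s.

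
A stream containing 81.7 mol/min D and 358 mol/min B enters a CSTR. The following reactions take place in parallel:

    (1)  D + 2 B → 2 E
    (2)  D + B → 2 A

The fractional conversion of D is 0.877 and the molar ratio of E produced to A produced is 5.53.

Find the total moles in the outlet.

Conversion of D: D consumed = 0.877 × 81.7 = 71.65 mol/min = 1ξ₁ + 1ξ₂.
Selectivity: 2ξ₁ / (2ξ₂) = 5.53 → ξ₁ = 5.53 ξ₂.
Substitute: (1·5.53 + 1) ξ₂ = 71.65 → ξ₂ = 10.97 mol/min, ξ₁ = 60.68 mol/min.
Outlet amounts (n = n₀ + Σ ν·ξ):
  D: 81.7 − 1(60.68) − 1(10.97) = 10.05
  B: 358 − 2(60.68) − 1(10.97) = 225.7
  E: 0 + 2(60.68) = 121.4
  A: 0 + 2(10.97) = 21.95
Total out = 10.05 + 225.7 + 121.4 + 21.95 = 379 mol/min.

379 mol/min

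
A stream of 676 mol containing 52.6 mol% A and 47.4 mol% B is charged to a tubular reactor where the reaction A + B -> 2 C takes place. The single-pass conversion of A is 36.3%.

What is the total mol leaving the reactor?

A reacted = 0.363 × 355.6 = 129.1 mol; ν_A = −1, so ξ = 129.1/1 = 129.1 mol.
Outlet amounts (n = n₀ + ν ξ):
  A: 355.6 − 1(129.1) = 226.5
  B: 320.4 − 1(129.1) = 191.3
  C: 0 + 2(129.1) = 258.1
Total out = 226.5 + 191.3 + 258.1 = 676 mol.

676 mol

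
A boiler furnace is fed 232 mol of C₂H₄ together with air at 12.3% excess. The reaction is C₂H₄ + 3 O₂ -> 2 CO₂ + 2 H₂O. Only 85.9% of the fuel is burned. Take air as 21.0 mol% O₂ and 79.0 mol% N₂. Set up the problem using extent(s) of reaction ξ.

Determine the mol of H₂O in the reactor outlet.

Stoichiometric O₂ = 3 × 232 = 696 mol; O₂ fed = 696 × 1.123 = 781.6 mol.
N₂ fed = 781.6 × 79/21 = 2940 mol.
Fuel reacted = 0.859 × 232 → ξ = 199.3 mol.
Outlet (n = n₀ + ν ξ):
  C₂H₄: 232 − 1(199.3) = 32.71
  O₂: 781.6 − 3(199.3) = 183.7
  N₂: 2940 (inert)
  CO₂: 0 + 2(199.3) = 398.6
  H₂O: 0 + 2(199.3) = 398.6

399 mol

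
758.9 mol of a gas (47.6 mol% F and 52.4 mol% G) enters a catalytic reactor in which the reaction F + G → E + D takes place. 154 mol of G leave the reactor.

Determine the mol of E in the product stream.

For G: n = n₀ − 1ξ → 154 = 397.7 − 1ξ, giving ξ = 243.7 mol.
Outlet amounts (n = n₀ + ν ξ):
  F: 361.2 − 1(243.7) = 117.6
  G: 397.7 − 1(243.7) = 154
  E: 0 + 1(243.7) = 243.7
  D: 0 + 1(243.7) = 243.7

244 mol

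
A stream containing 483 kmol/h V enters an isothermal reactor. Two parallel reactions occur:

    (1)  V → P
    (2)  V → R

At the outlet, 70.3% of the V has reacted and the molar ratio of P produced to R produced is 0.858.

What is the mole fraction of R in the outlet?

Conversion of V: V consumed = 0.703 × 483 = 339.5 kmol/h = 1ξ₁ + 1ξ₂.
Selectivity: 1ξ₁ / (1ξ₂) = 0.858 → ξ₁ = 0.858 ξ₂.
Substitute: (1·0.858 + 1) ξ₂ = 339.5 → ξ₂ = 182.7 kmol/h, ξ₁ = 156.8 kmol/h.
Outlet amounts (n = n₀ + Σ ν·ξ):
  V: 483 − 1(156.8) − 1(182.7) = 143.5
  P: 0 + 1(156.8) = 156.8
  R: 0 + 1(182.7) = 182.7
Total out = 483 kmol/h; y_R = 182.7 / 483 = 0.3784.

0.378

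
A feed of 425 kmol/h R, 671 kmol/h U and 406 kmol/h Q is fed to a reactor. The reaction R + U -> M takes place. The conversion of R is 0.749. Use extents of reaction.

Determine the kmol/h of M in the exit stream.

318 kmol/h

R reacted = 0.749 × 425 = 318.3 kmol/h; ν_R = −1, so ξ = 318.3/1 = 318.3 kmol/h.
Outlet amounts (n = n₀ + ν ξ):
  R: 425 − 1(318.3) = 106.7
  U: 671 − 1(318.3) = 352.7
  M: 0 + 1(318.3) = 318.3
  Q: 406 (inert)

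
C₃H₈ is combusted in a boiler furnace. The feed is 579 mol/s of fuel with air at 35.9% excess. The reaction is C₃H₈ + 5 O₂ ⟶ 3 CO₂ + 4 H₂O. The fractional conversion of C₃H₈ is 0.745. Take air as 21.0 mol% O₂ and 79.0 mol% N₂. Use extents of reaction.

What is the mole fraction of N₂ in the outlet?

0.75

Stoichiometric O₂ = 5 × 579 = 2895 mol/s; O₂ fed = 2895 × 1.359 = 3934 mol/s.
N₂ fed = 3934 × 79/21 = 14800 mol/s.
Fuel reacted = 0.745 × 579 → ξ = 431.4 mol/s.
Outlet (n = n₀ + ν ξ):
  C₃H₈: 579 − 1(431.4) = 147.6
  O₂: 3934 − 5(431.4) = 1778
  N₂: 14800 (inert)
  CO₂: 0 + 3(431.4) = 1294
  H₂O: 0 + 4(431.4) = 1725
Total out = 19750 mol/s; y_N₂ = 14800 / 19750 = 0.7496.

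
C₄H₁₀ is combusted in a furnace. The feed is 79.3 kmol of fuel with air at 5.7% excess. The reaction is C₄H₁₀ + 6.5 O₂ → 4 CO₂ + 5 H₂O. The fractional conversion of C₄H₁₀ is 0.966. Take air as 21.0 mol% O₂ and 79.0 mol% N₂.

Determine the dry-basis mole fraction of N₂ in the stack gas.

0.852

Stoichiometric O₂ = 6.5 × 79.3 = 515.4 kmol; O₂ fed = 515.4 × 1.057 = 544.8 kmol.
N₂ fed = 544.8 × 79/21 = 2050 kmol.
Fuel reacted = 0.966 × 79.3 → ξ = 76.6 kmol.
Outlet (n = n₀ + ν ξ):
  C₄H₁₀: 79.3 − 1(76.6) = 2.696
  O₂: 544.8 − 6.5(76.6) = 46.91
  N₂: 2050 (inert)
  CO₂: 0 + 4(76.6) = 306.4
  H₂O: 0 + 5(76.6) = 383
Dry total = 2406 kmol; y_N₂ (dry) = 2050 / 2406 = 0.852.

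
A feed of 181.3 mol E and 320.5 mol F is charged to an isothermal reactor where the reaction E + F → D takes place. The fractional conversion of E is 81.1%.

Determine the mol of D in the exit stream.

147 mol

E reacted = 0.811 × 181.3 = 147 mol; ν_E = −1, so ξ = 147/1 = 147 mol.
Outlet amounts (n = n₀ + ν ξ):
  E: 181.3 − 1(147) = 34.27
  F: 320.5 − 1(147) = 173.5
  D: 0 + 1(147) = 147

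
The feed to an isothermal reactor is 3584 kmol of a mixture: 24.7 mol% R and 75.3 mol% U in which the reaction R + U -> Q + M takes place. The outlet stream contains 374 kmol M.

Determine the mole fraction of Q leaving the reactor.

For M: n = n₀ + 1ξ → 374 = 0 + 1ξ, giving ξ = 374 kmol.
Outlet amounts (n = n₀ + ν ξ):
  R: 885.2 − 1(374) = 511.2
  U: 2699 − 1(374) = 2325
  Q: 0 + 1(374) = 374
  M: 0 + 1(374) = 374
Total out = 3584 kmol; y_Q = 374 / 3584 = 0.1044.

0.104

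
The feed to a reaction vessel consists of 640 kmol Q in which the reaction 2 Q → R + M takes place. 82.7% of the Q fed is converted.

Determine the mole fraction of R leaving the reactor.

0.413

Q reacted = 0.827 × 640 = 529.3 kmol; ν_Q = −2, so ξ = 529.3/2 = 264.6 kmol.
Outlet amounts (n = n₀ + ν ξ):
  Q: 640 − 2(264.6) = 110.7
  R: 0 + 1(264.6) = 264.6
  M: 0 + 1(264.6) = 264.6
Total out = 640 kmol; y_R = 264.6 / 640 = 0.4135.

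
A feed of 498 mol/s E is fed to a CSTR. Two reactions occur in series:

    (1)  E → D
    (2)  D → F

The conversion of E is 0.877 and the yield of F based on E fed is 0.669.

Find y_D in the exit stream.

Conversion of E: E consumed = 1ξ₁ = 0.877 × 498 → ξ₁ = 436.7 mol/s.
Yield of F: 1ξ₂ / 498 = 0.669 → ξ₂ = 333.2 mol/s.
Outlet amounts (n = n₀ + Σ ν·ξ):
  E: 498 − 1(436.7) = 61.25
  D: 0 + 1(436.7) − 1(333.2) = 103.6
  F: 0 + 1(333.2) = 333.2
Total out = 498 mol/s; y_D = 103.6 / 498 = 0.208.

0.208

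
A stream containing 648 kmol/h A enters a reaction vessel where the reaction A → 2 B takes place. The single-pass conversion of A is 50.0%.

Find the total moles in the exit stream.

A reacted = 0.5 × 648 = 324 kmol/h; ν_A = −1, so ξ = 324/1 = 324 kmol/h.
Outlet amounts (n = n₀ + ν ξ):
  A: 648 − 1(324) = 324
  B: 0 + 2(324) = 648
Total out = 324 + 648 = 972 kmol/h.

972 kmol/h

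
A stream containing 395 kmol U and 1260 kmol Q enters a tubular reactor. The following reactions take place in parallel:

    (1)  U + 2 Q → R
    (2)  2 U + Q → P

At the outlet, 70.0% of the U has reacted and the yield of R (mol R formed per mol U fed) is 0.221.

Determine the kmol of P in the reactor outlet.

Yield of R: 1ξ₁ / 395 = 0.221 → ξ₁ = 87.3 kmol.
Conversion of U: 1ξ₁ + 2ξ₂ = 0.7 × 395 = 276.5 → ξ₂ = 94.6 kmol.
Outlet amounts (n = n₀ + Σ ν·ξ):
  U: 395 − 1(87.3) − 2(94.6) = 118.5
  Q: 1260 − 2(87.3) − 1(94.6) = 990.8
  R: 0 + 1(87.3) = 87.3
  P: 0 + 1(94.6) = 94.6

94.6 kmol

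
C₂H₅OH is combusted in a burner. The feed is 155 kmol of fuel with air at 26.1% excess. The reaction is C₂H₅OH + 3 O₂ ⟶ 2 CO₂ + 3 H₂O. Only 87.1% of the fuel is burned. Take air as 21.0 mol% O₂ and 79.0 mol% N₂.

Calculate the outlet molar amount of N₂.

Stoichiometric O₂ = 3 × 155 = 465 kmol; O₂ fed = 465 × 1.261 = 586.4 kmol.
N₂ fed = 586.4 × 79/21 = 2206 kmol.
Fuel reacted = 0.871 × 155 → ξ = 135 kmol.
Outlet (n = n₀ + ν ξ):
  C₂H₅OH: 155 − 1(135) = 20
  O₂: 586.4 − 3(135) = 181.4
  N₂: 2206 (inert)
  CO₂: 0 + 2(135) = 270
  H₂O: 0 + 3(135) = 405

2210 kmol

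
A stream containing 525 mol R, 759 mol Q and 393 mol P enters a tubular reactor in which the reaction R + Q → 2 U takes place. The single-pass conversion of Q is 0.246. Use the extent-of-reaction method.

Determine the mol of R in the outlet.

Q reacted = 0.246 × 759 = 186.7 mol; ν_Q = −1, so ξ = 186.7/1 = 186.7 mol.
Outlet amounts (n = n₀ + ν ξ):
  R: 525 − 1(186.7) = 338.3
  Q: 759 − 1(186.7) = 572.3
  U: 0 + 2(186.7) = 373.4
  P: 393 (inert)

338 mol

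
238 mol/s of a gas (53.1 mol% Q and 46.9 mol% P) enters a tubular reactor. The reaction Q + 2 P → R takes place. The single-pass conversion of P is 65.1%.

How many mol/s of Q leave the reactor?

90 mol/s

P reacted = 0.651 × 111.6 = 72.67 mol/s; ν_P = −2, so ξ = 72.67/2 = 36.33 mol/s.
Outlet amounts (n = n₀ + ν ξ):
  Q: 126.4 − 1(36.33) = 90.05
  P: 111.6 − 2(36.33) = 38.96
  R: 0 + 1(36.33) = 36.33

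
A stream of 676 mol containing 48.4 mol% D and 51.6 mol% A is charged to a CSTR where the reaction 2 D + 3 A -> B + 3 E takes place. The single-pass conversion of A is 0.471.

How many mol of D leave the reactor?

A reacted = 0.471 × 348.8 = 164.3 mol; ν_A = −3, so ξ = 164.3/3 = 54.76 mol.
Outlet amounts (n = n₀ + ν ξ):
  D: 327.2 − 2(54.76) = 217.7
  A: 348.8 − 3(54.76) = 184.5
  B: 0 + 1(54.76) = 54.76
  E: 0 + 3(54.76) = 164.3

218 mol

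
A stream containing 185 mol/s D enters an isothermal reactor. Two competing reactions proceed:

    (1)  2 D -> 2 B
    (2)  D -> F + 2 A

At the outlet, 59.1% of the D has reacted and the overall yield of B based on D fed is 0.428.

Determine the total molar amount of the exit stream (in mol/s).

Yield of B: 2ξ₁ / 185 = 0.428 → ξ₁ = 39.59 mol/s.
Conversion of D: 2ξ₁ + 1ξ₂ = 0.591 × 185 = 109.3 → ξ₂ = 30.16 mol/s.
Outlet amounts (n = n₀ + Σ ν·ξ):
  D: 185 − 2(39.59) − 1(30.16) = 75.67
  B: 0 + 2(39.59) = 79.18
  F: 0 + 1(30.16) = 30.16
  A: 0 + 2(30.16) = 60.31
Total out = 75.67 + 79.18 + 30.16 + 60.31 = 245.3 mol/s.

245 mol/s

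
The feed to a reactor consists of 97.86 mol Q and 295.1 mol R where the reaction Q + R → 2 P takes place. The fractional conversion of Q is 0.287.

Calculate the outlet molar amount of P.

56.2 mol

Q reacted = 0.287 × 97.86 = 28.09 mol; ν_Q = −1, so ξ = 28.09/1 = 28.09 mol.
Outlet amounts (n = n₀ + ν ξ):
  Q: 97.86 − 1(28.09) = 69.77
  R: 295.1 − 1(28.09) = 267
  P: 0 + 2(28.09) = 56.17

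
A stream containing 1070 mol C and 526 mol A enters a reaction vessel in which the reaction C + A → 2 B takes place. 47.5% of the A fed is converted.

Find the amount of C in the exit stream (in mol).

A reacted = 0.475 × 526 = 249.8 mol; ν_A = −1, so ξ = 249.8/1 = 249.8 mol.
Outlet amounts (n = n₀ + ν ξ):
  C: 1070 − 1(249.8) = 820.1
  A: 526 − 1(249.8) = 276.1
  B: 0 + 2(249.8) = 499.7

820 mol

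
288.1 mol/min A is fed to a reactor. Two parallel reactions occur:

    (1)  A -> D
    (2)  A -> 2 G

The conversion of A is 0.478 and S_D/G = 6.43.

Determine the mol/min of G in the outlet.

19.9 mol/min

Conversion of A: A consumed = 0.478 × 288.1 = 137.7 mol/min = 1ξ₁ + 1ξ₂.
Selectivity: 1ξ₁ / (2ξ₂) = 6.43 → ξ₁ = 12.86 ξ₂.
Substitute: (1·12.86 + 1) ξ₂ = 137.7 → ξ₂ = 9.936 mol/min, ξ₁ = 127.8 mol/min.
Outlet amounts (n = n₀ + Σ ν·ξ):
  A: 288.1 − 1(127.8) − 1(9.936) = 150.4
  D: 0 + 1(127.8) = 127.8
  G: 0 + 2(9.936) = 19.87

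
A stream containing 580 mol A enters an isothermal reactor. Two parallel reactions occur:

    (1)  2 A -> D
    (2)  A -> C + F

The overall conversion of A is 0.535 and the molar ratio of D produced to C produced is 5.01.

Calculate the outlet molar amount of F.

28.2 mol

Conversion of A: A consumed = 0.535 × 580 = 310.3 mol = 2ξ₁ + 1ξ₂.
Selectivity: 1ξ₁ / (1ξ₂) = 5.01 → ξ₁ = 5.01 ξ₂.
Substitute: (2·5.01 + 1) ξ₂ = 310.3 → ξ₂ = 28.16 mol, ξ₁ = 141.1 mol.
Outlet amounts (n = n₀ + Σ ν·ξ):
  A: 580 − 2(141.1) − 1(28.16) = 269.7
  D: 0 + 1(141.1) = 141.1
  C: 0 + 1(28.16) = 28.16
  F: 0 + 1(28.16) = 28.16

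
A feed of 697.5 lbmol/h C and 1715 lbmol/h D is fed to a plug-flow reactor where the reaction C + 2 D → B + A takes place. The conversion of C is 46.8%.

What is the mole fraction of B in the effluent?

0.156

C reacted = 0.468 × 697.5 = 326.4 lbmol/h; ν_C = −1, so ξ = 326.4/1 = 326.4 lbmol/h.
Outlet amounts (n = n₀ + ν ξ):
  C: 697.5 − 1(326.4) = 371.1
  D: 1715 − 2(326.4) = 1062
  B: 0 + 1(326.4) = 326.4
  A: 0 + 1(326.4) = 326.4
Total out = 2086 lbmol/h; y_B = 326.4 / 2086 = 0.1565.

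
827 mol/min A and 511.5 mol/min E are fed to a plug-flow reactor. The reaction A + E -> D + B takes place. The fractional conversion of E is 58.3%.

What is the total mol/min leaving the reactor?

E reacted = 0.583 × 511.5 = 298.2 mol/min; ν_E = −1, so ξ = 298.2/1 = 298.2 mol/min.
Outlet amounts (n = n₀ + ν ξ):
  A: 827 − 1(298.2) = 528.8
  E: 511.5 − 1(298.2) = 213.3
  D: 0 + 1(298.2) = 298.2
  B: 0 + 1(298.2) = 298.2
Total out = 528.8 + 213.3 + 298.2 + 298.2 = 1338 mol/min.

1340 mol/min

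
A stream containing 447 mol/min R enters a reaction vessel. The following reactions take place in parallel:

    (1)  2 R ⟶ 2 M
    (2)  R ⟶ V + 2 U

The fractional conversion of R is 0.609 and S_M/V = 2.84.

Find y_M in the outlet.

0.342

Conversion of R: R consumed = 0.609 × 447 = 272.2 mol/min = 2ξ₁ + 1ξ₂.
Selectivity: 2ξ₁ / (1ξ₂) = 2.84 → ξ₁ = 1.42 ξ₂.
Substitute: (2·1.42 + 1) ξ₂ = 272.2 → ξ₂ = 70.89 mol/min, ξ₁ = 100.7 mol/min.
Outlet amounts (n = n₀ + Σ ν·ξ):
  R: 447 − 2(100.7) − 1(70.89) = 174.8
  M: 0 + 2(100.7) = 201.3
  V: 0 + 1(70.89) = 70.89
  U: 0 + 2(70.89) = 141.8
Total out = 588.8 mol/min; y_M = 201.3 / 588.8 = 0.3419.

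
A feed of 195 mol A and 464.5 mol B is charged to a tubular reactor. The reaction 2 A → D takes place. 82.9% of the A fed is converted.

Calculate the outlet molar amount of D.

A reacted = 0.829 × 195 = 161.7 mol; ν_A = −2, so ξ = 161.7/2 = 80.83 mol.
Outlet amounts (n = n₀ + ν ξ):
  A: 195 − 2(80.83) = 33.34
  D: 0 + 1(80.83) = 80.83
  B: 464.5 (inert)

80.8 mol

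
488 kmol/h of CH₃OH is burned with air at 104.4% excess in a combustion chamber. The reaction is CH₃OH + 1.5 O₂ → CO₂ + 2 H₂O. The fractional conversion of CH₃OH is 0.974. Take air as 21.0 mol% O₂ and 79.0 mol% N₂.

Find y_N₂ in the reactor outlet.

0.717

Stoichiometric O₂ = 1.5 × 488 = 732 kmol/h; O₂ fed = 732 × 2.044 = 1496 kmol/h.
N₂ fed = 1496 × 79/21 = 5629 kmol/h.
Fuel reacted = 0.974 × 488 → ξ = 475.3 kmol/h.
Outlet (n = n₀ + ν ξ):
  CH₃OH: 488 − 1(475.3) = 12.69
  O₂: 1496 − 1.5(475.3) = 783.2
  N₂: 5629 (inert)
  CO₂: 0 + 1(475.3) = 475.3
  H₂O: 0 + 2(475.3) = 950.6
Total out = 7850 kmol/h; y_N₂ = 5629 / 7850 = 0.717.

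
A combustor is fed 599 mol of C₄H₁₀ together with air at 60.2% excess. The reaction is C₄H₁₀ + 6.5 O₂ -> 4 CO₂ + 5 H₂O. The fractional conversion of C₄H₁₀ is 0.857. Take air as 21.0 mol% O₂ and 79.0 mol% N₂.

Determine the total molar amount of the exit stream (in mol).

Stoichiometric O₂ = 6.5 × 599 = 3894 mol; O₂ fed = 3894 × 1.602 = 6237 mol.
N₂ fed = 6237 × 79/21 = 23460 mol.
Fuel reacted = 0.857 × 599 → ξ = 513.3 mol.
Outlet (n = n₀ + ν ξ):
  C₄H₁₀: 599 − 1(513.3) = 85.66
  O₂: 6237 − 6.5(513.3) = 2901
  N₂: 23460 (inert)
  CO₂: 0 + 4(513.3) = 2053
  H₂O: 0 + 5(513.3) = 2567
Total out = 85.66 + 2901 + 23460 + 2053 + 2567 = 31070 mol.

31100 mol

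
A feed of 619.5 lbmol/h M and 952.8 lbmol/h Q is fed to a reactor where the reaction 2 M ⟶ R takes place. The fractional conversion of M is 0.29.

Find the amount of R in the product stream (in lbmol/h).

89.8 lbmol/h

M reacted = 0.29 × 619.5 = 179.7 lbmol/h; ν_M = −2, so ξ = 179.7/2 = 89.83 lbmol/h.
Outlet amounts (n = n₀ + ν ξ):
  M: 619.5 − 2(89.83) = 439.8
  R: 0 + 1(89.83) = 89.83
  Q: 952.8 (inert)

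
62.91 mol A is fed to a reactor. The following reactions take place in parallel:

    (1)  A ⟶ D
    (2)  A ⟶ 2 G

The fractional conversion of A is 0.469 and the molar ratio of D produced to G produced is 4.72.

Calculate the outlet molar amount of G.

Conversion of A: A consumed = 0.469 × 62.91 = 29.5 mol = 1ξ₁ + 1ξ₂.
Selectivity: 1ξ₁ / (2ξ₂) = 4.72 → ξ₁ = 9.44 ξ₂.
Substitute: (1·9.44 + 1) ξ₂ = 29.5 → ξ₂ = 2.826 mol, ξ₁ = 26.68 mol.
Outlet amounts (n = n₀ + Σ ν·ξ):
  A: 62.91 − 1(26.68) − 1(2.826) = 33.41
  D: 0 + 1(26.68) = 26.68
  G: 0 + 2(2.826) = 5.652

5.65 mol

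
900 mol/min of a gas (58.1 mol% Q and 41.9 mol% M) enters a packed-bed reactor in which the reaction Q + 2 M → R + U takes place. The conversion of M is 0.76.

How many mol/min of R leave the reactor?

M reacted = 0.76 × 377.1 = 286.6 mol/min; ν_M = −2, so ξ = 286.6/2 = 143.3 mol/min.
Outlet amounts (n = n₀ + ν ξ):
  Q: 522.9 − 1(143.3) = 379.6
  M: 377.1 − 2(143.3) = 90.5
  R: 0 + 1(143.3) = 143.3
  U: 0 + 1(143.3) = 143.3

143 mol/min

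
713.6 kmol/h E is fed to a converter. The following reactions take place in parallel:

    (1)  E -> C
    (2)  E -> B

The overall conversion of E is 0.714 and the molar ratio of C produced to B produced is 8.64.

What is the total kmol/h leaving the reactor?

714 kmol/h

Conversion of E: E consumed = 0.714 × 713.6 = 509.5 kmol/h = 1ξ₁ + 1ξ₂.
Selectivity: 1ξ₁ / (1ξ₂) = 8.64 → ξ₁ = 8.64 ξ₂.
Substitute: (1·8.64 + 1) ξ₂ = 509.5 → ξ₂ = 52.85 kmol/h, ξ₁ = 456.7 kmol/h.
Outlet amounts (n = n₀ + Σ ν·ξ):
  E: 713.6 − 1(456.7) − 1(52.85) = 204.1
  C: 0 + 1(456.7) = 456.7
  B: 0 + 1(52.85) = 52.85
Total out = 204.1 + 456.7 + 52.85 = 713.6 kmol/h.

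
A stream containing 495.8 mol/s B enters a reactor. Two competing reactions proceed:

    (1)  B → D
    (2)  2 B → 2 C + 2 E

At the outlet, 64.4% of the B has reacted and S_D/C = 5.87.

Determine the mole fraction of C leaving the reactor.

Conversion of B: B consumed = 0.644 × 495.8 = 319.3 mol/s = 1ξ₁ + 2ξ₂.
Selectivity: 1ξ₁ / (2ξ₂) = 5.87 → ξ₁ = 11.74 ξ₂.
Substitute: (1·11.74 + 2) ξ₂ = 319.3 → ξ₂ = 23.24 mol/s, ξ₁ = 272.8 mol/s.
Outlet amounts (n = n₀ + Σ ν·ξ):
  B: 495.8 − 1(272.8) − 2(23.24) = 176.5
  D: 0 + 1(272.8) = 272.8
  C: 0 + 2(23.24) = 46.48
  E: 0 + 2(23.24) = 46.48
Total out = 542.3 mol/s; y_C = 46.48 / 542.3 = 0.08571.

0.0857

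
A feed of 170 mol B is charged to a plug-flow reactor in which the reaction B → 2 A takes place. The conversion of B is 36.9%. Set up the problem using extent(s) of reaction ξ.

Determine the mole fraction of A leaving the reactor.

B reacted = 0.369 × 170 = 62.73 mol; ν_B = −1, so ξ = 62.73/1 = 62.73 mol.
Outlet amounts (n = n₀ + ν ξ):
  B: 170 − 1(62.73) = 107.3
  A: 0 + 2(62.73) = 125.5
Total out = 232.7 mol; y_A = 125.5 / 232.7 = 0.5391.

0.539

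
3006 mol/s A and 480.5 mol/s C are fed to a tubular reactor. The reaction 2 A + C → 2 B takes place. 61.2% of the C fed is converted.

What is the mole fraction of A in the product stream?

C reacted = 0.612 × 480.5 = 294.1 mol/s; ν_C = −1, so ξ = 294.1/1 = 294.1 mol/s.
Outlet amounts (n = n₀ + ν ξ):
  A: 3006 − 2(294.1) = 2418
  C: 480.5 − 1(294.1) = 186.4
  B: 0 + 2(294.1) = 588.1
Total out = 3192 mol/s; y_A = 2418 / 3192 = 0.7574.

0.757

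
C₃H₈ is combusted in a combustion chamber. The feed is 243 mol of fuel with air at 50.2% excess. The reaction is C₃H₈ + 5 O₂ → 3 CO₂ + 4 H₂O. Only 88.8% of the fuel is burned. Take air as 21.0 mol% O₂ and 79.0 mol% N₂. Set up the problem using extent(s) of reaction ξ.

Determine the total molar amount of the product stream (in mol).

9150 mol

Stoichiometric O₂ = 5 × 243 = 1215 mol; O₂ fed = 1215 × 1.502 = 1825 mol.
N₂ fed = 1825 × 79/21 = 6865 mol.
Fuel reacted = 0.888 × 243 → ξ = 215.8 mol.
Outlet (n = n₀ + ν ξ):
  C₃H₈: 243 − 1(215.8) = 27.22
  O₂: 1825 − 5(215.8) = 746
  N₂: 6865 (inert)
  CO₂: 0 + 3(215.8) = 647.4
  H₂O: 0 + 4(215.8) = 863.1
Total out = 27.22 + 746 + 6865 + 647.4 + 863.1 = 9149 mol.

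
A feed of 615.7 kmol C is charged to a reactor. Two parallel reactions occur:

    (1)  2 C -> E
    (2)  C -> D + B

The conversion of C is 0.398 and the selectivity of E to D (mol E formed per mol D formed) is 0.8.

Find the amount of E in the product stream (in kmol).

75.4 kmol

Conversion of C: C consumed = 0.398 × 615.7 = 245 kmol = 2ξ₁ + 1ξ₂.
Selectivity: 1ξ₁ / (1ξ₂) = 0.8 → ξ₁ = 0.8 ξ₂.
Substitute: (2·0.8 + 1) ξ₂ = 245 → ξ₂ = 94.25 kmol, ξ₁ = 75.4 kmol.
Outlet amounts (n = n₀ + Σ ν·ξ):
  C: 615.7 − 2(75.4) − 1(94.25) = 370.7
  E: 0 + 1(75.4) = 75.4
  D: 0 + 1(94.25) = 94.25
  B: 0 + 1(94.25) = 94.25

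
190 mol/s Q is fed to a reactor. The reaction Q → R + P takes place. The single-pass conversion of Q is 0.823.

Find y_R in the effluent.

0.451

Q reacted = 0.823 × 190 = 156.4 mol/s; ν_Q = −1, so ξ = 156.4/1 = 156.4 mol/s.
Outlet amounts (n = n₀ + ν ξ):
  Q: 190 − 1(156.4) = 33.63
  R: 0 + 1(156.4) = 156.4
  P: 0 + 1(156.4) = 156.4
Total out = 346.4 mol/s; y_R = 156.4 / 346.4 = 0.4515.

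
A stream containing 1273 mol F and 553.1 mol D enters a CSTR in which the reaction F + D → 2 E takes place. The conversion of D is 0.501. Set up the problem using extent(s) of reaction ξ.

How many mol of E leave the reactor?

D reacted = 0.501 × 553.1 = 277.1 mol; ν_D = −1, so ξ = 277.1/1 = 277.1 mol.
Outlet amounts (n = n₀ + ν ξ):
  F: 1273 − 1(277.1) = 995.9
  D: 553.1 − 1(277.1) = 276
  E: 0 + 2(277.1) = 554.2

554 mol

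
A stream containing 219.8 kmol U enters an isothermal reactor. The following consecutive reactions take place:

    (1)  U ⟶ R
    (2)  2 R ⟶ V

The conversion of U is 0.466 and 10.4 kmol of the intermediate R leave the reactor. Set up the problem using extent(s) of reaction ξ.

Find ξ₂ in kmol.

ξ₂ = 46 kmol

Conversion of U: U consumed = 1ξ₁ = 0.466 × 219.8 → ξ₁ = 102.4 kmol.
R balance: n_R = 0 + 1ξ₁ − 2ξ₂ = 10.4 → ξ₂ = (1·102.4 − 10.4)/2 = 46.01 kmol.
Outlet amounts (n = n₀ + Σ ν·ξ):
  U: 219.8 − 1(102.4) = 117.4
  R: 0 + 1(102.4) − 2(46.01) = 10.4
  V: 0 + 1(46.01) = 46.01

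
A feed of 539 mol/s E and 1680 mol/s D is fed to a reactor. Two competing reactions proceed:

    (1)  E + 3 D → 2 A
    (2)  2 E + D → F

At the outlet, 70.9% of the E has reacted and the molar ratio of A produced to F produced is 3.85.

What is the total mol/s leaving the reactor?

Conversion of E: E consumed = 0.709 × 539 = 382.2 mol/s = 1ξ₁ + 2ξ₂.
Selectivity: 2ξ₁ / (1ξ₂) = 3.85 → ξ₁ = 1.925 ξ₂.
Substitute: (1·1.925 + 2) ξ₂ = 382.2 → ξ₂ = 97.36 mol/s, ξ₁ = 187.4 mol/s.
Outlet amounts (n = n₀ + Σ ν·ξ):
  E: 539 − 1(187.4) − 2(97.36) = 156.8
  D: 1680 − 3(187.4) − 1(97.36) = 1020
  A: 0 + 2(187.4) = 374.8
  F: 0 + 1(97.36) = 97.36
Total out = 156.8 + 1020 + 374.8 + 97.36 = 1649 mol/s.

1650 mol/s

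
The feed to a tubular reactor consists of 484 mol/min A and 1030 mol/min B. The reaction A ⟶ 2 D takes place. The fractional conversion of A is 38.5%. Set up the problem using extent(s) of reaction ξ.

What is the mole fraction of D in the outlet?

0.219

A reacted = 0.385 × 484 = 186.3 mol/min; ν_A = −1, so ξ = 186.3/1 = 186.3 mol/min.
Outlet amounts (n = n₀ + ν ξ):
  A: 484 − 1(186.3) = 297.7
  D: 0 + 2(186.3) = 372.7
  B: 1030 (inert)
Total out = 1700 mol/min; y_D = 372.7 / 1700 = 0.2192.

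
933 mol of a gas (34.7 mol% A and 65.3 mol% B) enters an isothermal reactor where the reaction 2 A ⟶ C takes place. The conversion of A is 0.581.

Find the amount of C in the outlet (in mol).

94 mol

A reacted = 0.581 × 323.8 = 188.1 mol; ν_A = −2, so ξ = 188.1/2 = 94.05 mol.
Outlet amounts (n = n₀ + ν ξ):
  A: 323.8 − 2(94.05) = 135.7
  C: 0 + 1(94.05) = 94.05
  B: 609.2 (inert)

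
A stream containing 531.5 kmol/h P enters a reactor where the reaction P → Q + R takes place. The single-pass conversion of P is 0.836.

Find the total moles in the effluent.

976 kmol/h

P reacted = 0.836 × 531.5 = 444.3 kmol/h; ν_P = −1, so ξ = 444.3/1 = 444.3 kmol/h.
Outlet amounts (n = n₀ + ν ξ):
  P: 531.5 − 1(444.3) = 87.17
  Q: 0 + 1(444.3) = 444.3
  R: 0 + 1(444.3) = 444.3
Total out = 87.17 + 444.3 + 444.3 = 975.8 kmol/h.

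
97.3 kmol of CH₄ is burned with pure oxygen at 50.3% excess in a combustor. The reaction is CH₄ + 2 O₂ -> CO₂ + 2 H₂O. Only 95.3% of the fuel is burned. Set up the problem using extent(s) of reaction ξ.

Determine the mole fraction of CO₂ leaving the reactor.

Stoichiometric O₂ = 2 × 97.3 = 194.6 kmol; O₂ fed = 194.6 × 1.503 = 292.5 kmol.
Fuel reacted = 0.953 × 97.3 → ξ = 92.73 kmol.
Outlet (n = n₀ + ν ξ):
  CH₄: 97.3 − 1(92.73) = 4.573
  O₂: 292.5 − 2(92.73) = 107
  CO₂: 0 + 1(92.73) = 92.73
  H₂O: 0 + 2(92.73) = 185.5
Total out = 389.8 kmol; y_CO₂ = 92.73 / 389.8 = 0.2379.

0.238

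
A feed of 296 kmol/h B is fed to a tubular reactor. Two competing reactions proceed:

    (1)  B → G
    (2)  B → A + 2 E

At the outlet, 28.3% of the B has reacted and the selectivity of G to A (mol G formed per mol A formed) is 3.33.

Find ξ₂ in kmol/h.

Conversion of B: B consumed = 0.283 × 296 = 83.77 kmol/h = 1ξ₁ + 1ξ₂.
Selectivity: 1ξ₁ / (1ξ₂) = 3.33 → ξ₁ = 3.33 ξ₂.
Substitute: (1·3.33 + 1) ξ₂ = 83.77 → ξ₂ = 19.35 kmol/h, ξ₁ = 64.42 kmol/h.
Outlet amounts (n = n₀ + Σ ν·ξ):
  B: 296 − 1(64.42) − 1(19.35) = 212.2
  G: 0 + 1(64.42) = 64.42
  A: 0 + 1(19.35) = 19.35
  E: 0 + 2(19.35) = 38.69

ξ₂ = 19.3 kmol/h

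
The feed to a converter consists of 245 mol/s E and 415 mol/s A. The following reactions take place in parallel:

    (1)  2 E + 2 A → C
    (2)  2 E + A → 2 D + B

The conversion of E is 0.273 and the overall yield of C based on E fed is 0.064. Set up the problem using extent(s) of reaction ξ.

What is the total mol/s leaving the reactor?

Yield of C: 1ξ₁ / 245 = 0.064 → ξ₁ = 15.68 mol/s.
Conversion of E: 2ξ₁ + 2ξ₂ = 0.273 × 245 = 66.89 → ξ₂ = 17.76 mol/s.
Outlet amounts (n = n₀ + Σ ν·ξ):
  E: 245 − 2(15.68) − 2(17.76) = 178.1
  A: 415 − 2(15.68) − 1(17.76) = 365.9
  C: 0 + 1(15.68) = 15.68
  D: 0 + 2(17.76) = 35.53
  B: 0 + 1(17.76) = 17.76
Total out = 178.1 + 365.9 + 15.68 + 35.53 + 17.76 = 613 mol/s.

613 mol/s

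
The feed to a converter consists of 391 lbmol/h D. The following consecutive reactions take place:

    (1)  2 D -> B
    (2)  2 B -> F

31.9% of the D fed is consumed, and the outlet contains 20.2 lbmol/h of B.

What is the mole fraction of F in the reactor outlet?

Conversion of D: D consumed = 2ξ₁ = 0.319 × 391 → ξ₁ = 62.36 lbmol/h.
B balance: n_B = 0 + 1ξ₁ − 2ξ₂ = 20.2 → ξ₂ = (1·62.36 − 20.2)/2 = 21.08 lbmol/h.
Outlet amounts (n = n₀ + Σ ν·ξ):
  D: 391 − 2(62.36) = 266.3
  B: 0 + 1(62.36) − 2(21.08) = 20.2
  F: 0 + 1(21.08) = 21.08
Total out = 307.6 lbmol/h; y_F = 21.08 / 307.6 = 0.06855.

0.0685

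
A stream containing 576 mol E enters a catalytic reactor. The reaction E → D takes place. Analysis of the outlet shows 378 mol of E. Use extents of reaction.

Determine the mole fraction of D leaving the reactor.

For E: n = n₀ − 1ξ → 378 = 576 − 1ξ, giving ξ = 198 mol.
Outlet amounts (n = n₀ + ν ξ):
  E: 576 − 1(198) = 378
  D: 0 + 1(198) = 198
Total out = 576 mol; y_D = 198 / 576 = 0.3438.

0.344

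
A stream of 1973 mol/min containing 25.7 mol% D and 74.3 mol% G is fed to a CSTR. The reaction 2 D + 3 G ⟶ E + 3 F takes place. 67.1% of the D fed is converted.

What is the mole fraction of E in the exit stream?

D reacted = 0.671 × 507.1 = 340.2 mol/min; ν_D = −2, so ξ = 340.2/2 = 170.1 mol/min.
Outlet amounts (n = n₀ + ν ξ):
  D: 507.1 − 2(170.1) = 166.8
  G: 1466 − 3(170.1) = 955.6
  E: 0 + 1(170.1) = 170.1
  F: 0 + 3(170.1) = 510.4
Total out = 1803 mol/min; y_E = 170.1 / 1803 = 0.09436.

0.0944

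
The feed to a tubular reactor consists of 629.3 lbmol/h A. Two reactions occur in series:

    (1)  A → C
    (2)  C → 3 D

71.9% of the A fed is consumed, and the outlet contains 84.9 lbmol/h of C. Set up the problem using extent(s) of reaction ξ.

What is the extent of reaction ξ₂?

Conversion of A: A consumed = 1ξ₁ = 0.719 × 629.3 → ξ₁ = 452.5 lbmol/h.
C balance: n_C = 0 + 1ξ₁ − 1ξ₂ = 84.9 → ξ₂ = (1·452.5 − 84.9)/1 = 367.6 lbmol/h.
Outlet amounts (n = n₀ + Σ ν·ξ):
  A: 629.3 − 1(452.5) = 176.8
  C: 0 + 1(452.5) − 1(367.6) = 84.9
  D: 0 + 3(367.6) = 1103

ξ₂ = 368 lbmol/h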